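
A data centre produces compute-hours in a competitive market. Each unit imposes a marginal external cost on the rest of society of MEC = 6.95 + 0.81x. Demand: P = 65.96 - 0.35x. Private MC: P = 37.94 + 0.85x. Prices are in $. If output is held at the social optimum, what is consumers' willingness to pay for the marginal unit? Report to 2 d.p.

P = $62.29

Social marginal cost = private MC + MEC = 44.89 + 1.66x.
Set SMC = demand: 44.89 + 1.66x = 65.96 - 0.35x → x* = 10.4826.
Consumer price on the demand curve at x*: 65.96 − 0.35×10.4826 = 62.2911.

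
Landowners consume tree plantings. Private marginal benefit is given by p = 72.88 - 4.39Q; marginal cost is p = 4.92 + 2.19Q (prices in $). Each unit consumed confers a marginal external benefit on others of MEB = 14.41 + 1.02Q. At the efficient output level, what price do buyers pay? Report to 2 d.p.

Social marginal benefit = demand + MEB = 87.29 - 3.37Q.
Set SMB = MC: 87.29 - 3.37Q = 4.92 + 2.19Q → Q* = 14.8147.
Consumer price on the demand curve at Q*: 72.88 − 4.39×14.8147 = 7.8435.

P = $7.84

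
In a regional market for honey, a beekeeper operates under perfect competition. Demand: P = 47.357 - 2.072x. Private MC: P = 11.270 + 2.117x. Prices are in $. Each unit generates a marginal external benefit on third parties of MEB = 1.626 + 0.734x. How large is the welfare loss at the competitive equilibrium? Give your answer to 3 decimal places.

Market equilibrium (private): 11.270 + 2.117x = 47.357 - 2.072x → x_m = 8.6147.
Social marginal cost = private MC − MEB = 9.644 + 1.383x.
Set SMC = demand: 9.644 + 1.383x = 47.357 - 2.072x → x* = 10.9155.
The welfare-loss triangle has base |x_m − x*| and height MEB(x_m) (the vertical gap between SMC and demand is zero at x* and MEB at x_m).
DWL = ½ × 2.3008 × 7.9492 = 9.1448.

DWL = $9.145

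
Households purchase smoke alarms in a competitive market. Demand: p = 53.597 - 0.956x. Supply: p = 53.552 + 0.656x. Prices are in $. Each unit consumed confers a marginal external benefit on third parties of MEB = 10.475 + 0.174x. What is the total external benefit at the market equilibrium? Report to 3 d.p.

$0.292

Market equilibrium (private): 53.552 + 0.656x = 53.597 - 0.956x → x_m = 0.0279.
Total external benefit = ∫₀^{x_m} (10.475 + 0.174x) dx = 10.475×0.0279 + ½×0.174×0.0279² = 0.2923.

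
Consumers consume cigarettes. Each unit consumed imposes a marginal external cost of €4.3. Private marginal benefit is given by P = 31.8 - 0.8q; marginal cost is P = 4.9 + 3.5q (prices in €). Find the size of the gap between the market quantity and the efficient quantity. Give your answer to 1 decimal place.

Market equilibrium (private): 4.9 + 3.5q = 31.8 - 0.8q → q_m = 6.2558.
Social marginal benefit = demand − MEC = 27.5 - 0.8q.
Set SMB = MC: 27.5 - 0.8q = 4.9 + 3.5q → q* = 5.2558.
Gap = |6.2558 − 5.2558| = 1.0000.

1.0 units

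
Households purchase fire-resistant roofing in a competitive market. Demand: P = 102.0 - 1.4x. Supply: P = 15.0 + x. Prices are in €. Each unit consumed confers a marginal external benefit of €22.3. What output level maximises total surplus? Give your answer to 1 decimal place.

Social marginal benefit = demand + MEB = 124.3 - 1.4x.
Set SMB = MC: 124.3 - 1.4x = 15.0 + x → x* = 45.5417.

x* = 45.5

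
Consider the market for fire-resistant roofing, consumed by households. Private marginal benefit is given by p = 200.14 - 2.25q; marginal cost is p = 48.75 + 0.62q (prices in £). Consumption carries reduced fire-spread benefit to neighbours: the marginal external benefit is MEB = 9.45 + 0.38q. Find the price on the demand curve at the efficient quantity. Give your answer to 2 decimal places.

P = £54.80

Social marginal benefit = demand + MEB = 209.59 - 1.87q.
Set SMB = MC: 209.59 - 1.87q = 48.75 + 0.62q → q* = 64.5944.
Consumer price on the demand curve at q*: 200.14 − 2.25×64.5944 = 54.8026.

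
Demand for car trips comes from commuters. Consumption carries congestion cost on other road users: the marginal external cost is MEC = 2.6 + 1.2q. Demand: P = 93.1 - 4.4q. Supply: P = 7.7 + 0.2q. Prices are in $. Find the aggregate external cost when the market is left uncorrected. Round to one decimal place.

Market equilibrium (private): 7.7 + 0.2q = 93.1 - 4.4q → q_m = 18.5652.
Total external cost = ∫₀^{q_m} (2.6 + 1.2q) dq = 2.6×18.5652 + ½×1.2×18.5652² = 255.0695.

$255.1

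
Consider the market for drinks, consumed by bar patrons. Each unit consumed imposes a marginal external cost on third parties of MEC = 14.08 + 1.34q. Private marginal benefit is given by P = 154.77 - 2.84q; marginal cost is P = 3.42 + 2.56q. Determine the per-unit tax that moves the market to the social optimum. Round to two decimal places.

Social marginal benefit = demand − MEC = 140.69 - 4.18q.
Set SMB = MC: 140.69 - 4.18q = 3.42 + 2.56q → q* = 20.3665.
The Pigouvian tax equals MEC at q*: 14.08 + 1.34×20.3665 = 41.3711.

tax = 41.37 per unit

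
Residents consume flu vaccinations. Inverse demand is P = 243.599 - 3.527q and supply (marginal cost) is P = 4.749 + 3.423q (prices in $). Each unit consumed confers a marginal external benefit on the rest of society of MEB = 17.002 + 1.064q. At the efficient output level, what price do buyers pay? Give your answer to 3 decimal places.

P = $90.288

Social marginal benefit = demand + MEB = 260.601 - 2.463q.
Set SMB = MC: 260.601 - 2.463q = 4.749 + 3.423q → q* = 43.4679.
Consumer price on the demand curve at q*: 243.599 − 3.527×43.4679 = 90.2877.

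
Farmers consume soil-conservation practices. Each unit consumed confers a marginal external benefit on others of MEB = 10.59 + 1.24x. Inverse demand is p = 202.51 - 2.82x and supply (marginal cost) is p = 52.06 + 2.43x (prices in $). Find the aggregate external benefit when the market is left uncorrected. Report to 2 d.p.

$812.64

Market equilibrium (private): 52.06 + 2.43x = 202.51 - 2.82x → x_m = 28.6571.
Total external benefit = ∫₀^{x_m} (10.59 + 1.24x) dx = 10.59×28.6571 + ½×1.24×28.6571² = 812.6409.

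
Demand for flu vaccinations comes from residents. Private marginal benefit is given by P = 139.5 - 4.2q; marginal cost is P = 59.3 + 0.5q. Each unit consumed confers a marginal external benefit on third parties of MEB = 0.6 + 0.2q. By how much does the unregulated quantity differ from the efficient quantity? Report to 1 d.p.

Market equilibrium (private): 59.3 + 0.5q = 139.5 - 4.2q → q_m = 17.0638.
Social marginal benefit = demand + MEB = 140.1 - 4.0q.
Set SMB = MC: 140.1 - 4.0q = 59.3 + 0.5q → q* = 17.9556.
Gap = |17.0638 − 17.9556| = 0.8918.

0.9 units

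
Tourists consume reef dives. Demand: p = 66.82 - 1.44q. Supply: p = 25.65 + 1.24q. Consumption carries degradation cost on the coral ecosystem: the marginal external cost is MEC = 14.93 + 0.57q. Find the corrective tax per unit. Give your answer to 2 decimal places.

tax = 19.53 per unit

Social marginal benefit = demand − MEC = 51.89 - 2.01q.
Set SMB = MC: 51.89 - 2.01q = 25.65 + 1.24q → q* = 8.0738.
The Pigouvian tax equals MEC at q*: 14.93 + 0.57×8.0738 = 19.5321.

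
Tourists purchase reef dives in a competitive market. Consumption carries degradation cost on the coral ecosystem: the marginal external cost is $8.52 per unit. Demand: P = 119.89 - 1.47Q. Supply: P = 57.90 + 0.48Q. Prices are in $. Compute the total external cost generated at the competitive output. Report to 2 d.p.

$270.85

Market equilibrium (private): 57.90 + 0.48Q = 119.89 - 1.47Q → Q_m = 31.7897.
Total external cost = MEC × Q_m = 8.52 × 31.7897 = 270.8482.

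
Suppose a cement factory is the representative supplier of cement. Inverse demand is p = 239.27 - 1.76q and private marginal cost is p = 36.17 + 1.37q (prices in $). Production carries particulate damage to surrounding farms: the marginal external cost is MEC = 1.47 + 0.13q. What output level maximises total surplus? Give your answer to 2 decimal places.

Social marginal cost = private MC + MEC = 37.64 + 1.50q.
Set SMC = demand: 37.64 + 1.50q = 239.27 - 1.76q → q* = 61.8497.

q* = 61.85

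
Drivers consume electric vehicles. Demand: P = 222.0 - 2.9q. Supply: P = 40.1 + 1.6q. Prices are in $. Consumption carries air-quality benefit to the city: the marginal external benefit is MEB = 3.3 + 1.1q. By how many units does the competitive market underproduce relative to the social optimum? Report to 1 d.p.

Market equilibrium (private): 40.1 + 1.6q = 222.0 - 2.9q → q_m = 40.4222.
Social marginal benefit = demand + MEB = 225.3 - 1.8q.
Set SMB = MC: 225.3 - 1.8q = 40.1 + 1.6q → q* = 54.4706.
Gap = |40.4222 − 54.4706| = 14.0484.

14.0 units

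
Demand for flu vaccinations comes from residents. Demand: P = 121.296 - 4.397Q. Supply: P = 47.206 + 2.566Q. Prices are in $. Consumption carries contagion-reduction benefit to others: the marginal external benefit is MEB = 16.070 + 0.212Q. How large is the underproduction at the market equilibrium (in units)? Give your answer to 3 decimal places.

2.715 units

Market equilibrium (private): 47.206 + 2.566Q = 121.296 - 4.397Q → Q_m = 10.6405.
Social marginal benefit = demand + MEB = 137.366 - 4.185Q.
Set SMB = MC: 137.366 - 4.185Q = 47.206 + 2.566Q → Q* = 13.3551.
Gap = |10.6405 − 13.3551| = 2.7146.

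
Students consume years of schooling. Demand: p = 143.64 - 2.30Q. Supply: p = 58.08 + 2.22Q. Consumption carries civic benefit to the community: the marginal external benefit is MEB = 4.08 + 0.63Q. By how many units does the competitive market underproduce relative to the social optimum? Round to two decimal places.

4.11 units

Market equilibrium (private): 58.08 + 2.22Q = 143.64 - 2.30Q → Q_m = 18.9292.
Social marginal benefit = demand + MEB = 147.72 - 1.67Q.
Set SMB = MC: 147.72 - 1.67Q = 58.08 + 2.22Q → Q* = 23.0437.
Gap = |18.9292 − 23.0437| = 4.1145.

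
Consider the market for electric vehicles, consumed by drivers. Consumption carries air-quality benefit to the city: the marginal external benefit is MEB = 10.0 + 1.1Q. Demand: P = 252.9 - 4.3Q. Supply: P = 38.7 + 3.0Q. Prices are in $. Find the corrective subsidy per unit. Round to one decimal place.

Social marginal benefit = demand + MEB = 262.9 - 3.2Q.
Set SMB = MC: 262.9 - 3.2Q = 38.7 + 3.0Q → Q* = 36.1613.
The Pigouvian subsidy equals MEB at Q*: 10.0 + 1.1×36.1613 = 49.7774.

subsidy = $49.8 per unit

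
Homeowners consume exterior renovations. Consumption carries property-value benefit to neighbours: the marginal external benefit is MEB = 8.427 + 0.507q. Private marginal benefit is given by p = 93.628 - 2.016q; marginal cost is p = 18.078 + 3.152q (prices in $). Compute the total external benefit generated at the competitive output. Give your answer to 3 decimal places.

$177.368

Market equilibrium (private): 18.078 + 3.152q = 93.628 - 2.016q → q_m = 14.6188.
Total external benefit = ∫₀^{q_m} (8.427 + 0.507q) dq = 8.427×14.6188 + ½×0.507×14.6188² = 177.3679.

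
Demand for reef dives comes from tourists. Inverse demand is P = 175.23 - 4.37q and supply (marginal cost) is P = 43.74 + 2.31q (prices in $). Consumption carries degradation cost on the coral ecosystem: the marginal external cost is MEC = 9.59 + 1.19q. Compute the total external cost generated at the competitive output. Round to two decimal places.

Market equilibrium (private): 43.74 + 2.31q = 175.23 - 4.37q → q_m = 19.6841.
Total external cost = ∫₀^{q_m} (9.59 + 1.19q) dq = 9.59×19.6841 + ½×1.19×19.6841² = 419.3115.

$419.31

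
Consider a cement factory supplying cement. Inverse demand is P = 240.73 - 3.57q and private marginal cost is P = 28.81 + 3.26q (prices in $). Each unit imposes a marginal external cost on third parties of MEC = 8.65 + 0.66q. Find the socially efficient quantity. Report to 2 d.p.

q* = 27.14

Social marginal cost = private MC + MEC = 37.46 + 3.92q.
Set SMC = demand: 37.46 + 3.92q = 240.73 - 3.57q → q* = 27.1389.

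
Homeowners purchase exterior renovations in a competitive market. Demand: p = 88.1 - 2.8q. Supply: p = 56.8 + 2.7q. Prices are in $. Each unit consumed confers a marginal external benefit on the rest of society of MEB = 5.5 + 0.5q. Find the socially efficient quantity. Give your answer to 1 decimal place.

Social marginal benefit = demand + MEB = 93.6 - 2.3q.
Set SMB = MC: 93.6 - 2.3q = 56.8 + 2.7q → q* = 7.3600.

q* = 7.4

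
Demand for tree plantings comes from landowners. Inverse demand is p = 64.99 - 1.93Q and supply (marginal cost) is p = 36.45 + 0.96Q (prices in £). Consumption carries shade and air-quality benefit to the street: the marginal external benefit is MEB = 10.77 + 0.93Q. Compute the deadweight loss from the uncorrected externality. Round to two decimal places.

Market equilibrium (private): 36.45 + 0.96Q = 64.99 - 1.93Q → Q_m = 9.8754.
Social marginal benefit = demand + MEB = 75.76 - Q.
Set SMB = MC: 75.76 - Q = 36.45 + 0.96Q → Q* = 20.0561.
Height of the DWL triangle at Q_m is SMB(Q_m) − MC(Q_m) = MEB(Q_m) = 19.9542.
DWL = ½ × 10.1807 × 19.9542 = 101.5739.

DWL = £101.57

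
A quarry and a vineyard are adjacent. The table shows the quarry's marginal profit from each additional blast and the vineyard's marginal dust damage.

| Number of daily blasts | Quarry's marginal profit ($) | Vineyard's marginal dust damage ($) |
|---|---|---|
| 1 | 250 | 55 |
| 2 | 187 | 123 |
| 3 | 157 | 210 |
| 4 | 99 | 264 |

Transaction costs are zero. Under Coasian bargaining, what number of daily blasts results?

2

Bargaining reaches the level where marginal profit last exceeds marginal dust damage.
That holds through level 2 (187 ≥ 123) but not at 3 (157 < 210).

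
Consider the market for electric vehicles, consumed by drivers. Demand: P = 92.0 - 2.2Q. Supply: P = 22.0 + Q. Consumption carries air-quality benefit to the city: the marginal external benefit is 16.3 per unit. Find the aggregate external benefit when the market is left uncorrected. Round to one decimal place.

356.6

Market equilibrium (private): 22.0 + Q = 92.0 - 2.2Q → Q_m = 21.8750.
Total external benefit = MEB × Q_m = 16.3 × 21.8750 = 356.5625.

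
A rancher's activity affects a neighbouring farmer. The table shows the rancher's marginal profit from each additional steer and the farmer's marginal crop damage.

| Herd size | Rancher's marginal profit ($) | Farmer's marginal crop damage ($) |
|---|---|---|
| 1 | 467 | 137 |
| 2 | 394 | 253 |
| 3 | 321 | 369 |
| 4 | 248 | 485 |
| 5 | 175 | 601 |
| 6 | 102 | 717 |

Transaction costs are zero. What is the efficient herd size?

2

Bargaining reaches the level where marginal profit last exceeds marginal crop damage.
That holds through level 2 (394 ≥ 253) but not at 3 (321 < 369).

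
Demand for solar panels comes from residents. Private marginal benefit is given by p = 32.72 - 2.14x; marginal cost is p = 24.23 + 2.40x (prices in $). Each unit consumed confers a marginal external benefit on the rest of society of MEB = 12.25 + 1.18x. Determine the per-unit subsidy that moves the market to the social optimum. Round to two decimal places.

Social marginal benefit = demand + MEB = 44.97 - 0.96x.
Set SMB = MC: 44.97 - 0.96x = 24.23 + 2.40x → x* = 6.1726.
The Pigouvian subsidy equals MEB at x*: 12.25 + 1.18×6.1726 = 19.5337.

subsidy = $19.53 per unit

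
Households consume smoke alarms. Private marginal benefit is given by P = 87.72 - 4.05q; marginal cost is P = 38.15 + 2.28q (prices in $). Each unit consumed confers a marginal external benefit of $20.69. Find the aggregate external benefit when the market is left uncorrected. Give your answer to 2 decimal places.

$162.02

Market equilibrium (private): 38.15 + 2.28q = 87.72 - 4.05q → q_m = 7.8310.
Total external benefit = MEB × q_m = 20.69 × 7.8310 = 162.0234.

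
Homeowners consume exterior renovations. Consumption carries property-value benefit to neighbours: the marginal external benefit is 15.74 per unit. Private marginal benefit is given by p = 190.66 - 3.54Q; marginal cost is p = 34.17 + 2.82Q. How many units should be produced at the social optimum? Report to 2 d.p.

Social marginal benefit = demand + MEB = 206.40 - 3.54Q.
Set SMB = MC: 206.40 - 3.54Q = 34.17 + 2.82Q → Q* = 27.0802.

Q* = 27.08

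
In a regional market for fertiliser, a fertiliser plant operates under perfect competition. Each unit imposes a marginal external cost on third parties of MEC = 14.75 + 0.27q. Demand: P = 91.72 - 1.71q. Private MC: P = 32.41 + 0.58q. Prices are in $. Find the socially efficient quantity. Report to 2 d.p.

Social marginal cost = private MC + MEC = 47.16 + 0.85q.
Set SMC = demand: 47.16 + 0.85q = 91.72 - 1.71q → q* = 17.4063.

q* = 17.41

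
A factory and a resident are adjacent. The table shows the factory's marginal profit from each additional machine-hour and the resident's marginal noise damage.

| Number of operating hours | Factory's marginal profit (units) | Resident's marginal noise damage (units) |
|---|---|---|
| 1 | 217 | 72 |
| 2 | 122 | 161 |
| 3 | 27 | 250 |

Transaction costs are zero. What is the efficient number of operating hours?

Bargaining reaches the level where marginal profit last exceeds marginal noise damage.
That holds through level 1 (217 ≥ 72) but not at 2 (122 < 161).

1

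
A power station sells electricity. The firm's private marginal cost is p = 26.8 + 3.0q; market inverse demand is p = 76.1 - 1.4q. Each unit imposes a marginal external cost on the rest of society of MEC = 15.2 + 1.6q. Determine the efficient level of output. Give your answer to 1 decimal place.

Social marginal cost = private MC + MEC = 42.0 + 4.6q.
Set SMC = demand: 42.0 + 4.6q = 76.1 - 1.4q → q* = 5.6833.

q* = 5.7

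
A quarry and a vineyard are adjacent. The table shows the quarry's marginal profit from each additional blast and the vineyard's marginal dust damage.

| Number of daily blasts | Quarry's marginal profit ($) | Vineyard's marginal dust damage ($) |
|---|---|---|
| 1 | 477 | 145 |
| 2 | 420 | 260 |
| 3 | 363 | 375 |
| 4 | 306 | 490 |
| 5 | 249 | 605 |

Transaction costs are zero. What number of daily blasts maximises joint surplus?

2

Bargaining reaches the level where marginal profit last exceeds marginal dust damage.
That holds through level 2 (420 ≥ 260) but not at 3 (363 < 375).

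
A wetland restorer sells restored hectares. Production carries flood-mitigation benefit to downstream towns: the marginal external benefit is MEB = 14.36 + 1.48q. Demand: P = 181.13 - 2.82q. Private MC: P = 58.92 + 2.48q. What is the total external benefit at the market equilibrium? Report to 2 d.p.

724.57

Market equilibrium (private): 58.92 + 2.48q = 181.13 - 2.82q → q_m = 23.0585.
Total external benefit = ∫₀^{q_m} (14.36 + 1.48q) dq = 14.36×23.0585 + ½×1.48×23.0585² = 724.5739.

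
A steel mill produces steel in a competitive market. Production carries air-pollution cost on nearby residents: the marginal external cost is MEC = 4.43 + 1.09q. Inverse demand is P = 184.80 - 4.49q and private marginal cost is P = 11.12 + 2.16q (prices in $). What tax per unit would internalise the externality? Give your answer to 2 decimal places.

tax = $28.26 per unit

Social marginal cost = private MC + MEC = 15.55 + 3.25q.
Set SMC = demand: 15.55 + 3.25q = 184.80 - 4.49q → q* = 21.8669.
The Pigouvian tax equals MEC at q*: 4.43 + 1.09×21.8669 = 28.2649.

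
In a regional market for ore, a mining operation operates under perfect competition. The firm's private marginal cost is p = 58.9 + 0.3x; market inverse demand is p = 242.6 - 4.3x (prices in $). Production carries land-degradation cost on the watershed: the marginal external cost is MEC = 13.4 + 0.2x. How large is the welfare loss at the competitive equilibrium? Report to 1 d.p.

Market equilibrium (private): 58.9 + 0.3x = 242.6 - 4.3x → x_m = 39.9348.
Social marginal cost = private MC + MEC = 72.3 + 0.5x.
Set SMC = demand: 72.3 + 0.5x = 242.6 - 4.3x → x* = 35.4792.
Height of the DWL triangle at x_m is SMC(x_m) − demand(x_m) = MEC(x_m) = 21.3870.
DWL = ½ × 4.4556 × 21.3870 = 47.6460.

DWL = $47.6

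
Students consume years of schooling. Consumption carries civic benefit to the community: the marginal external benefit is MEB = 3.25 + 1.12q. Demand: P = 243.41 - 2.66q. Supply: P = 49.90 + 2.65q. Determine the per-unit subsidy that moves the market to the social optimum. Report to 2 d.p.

Social marginal benefit = demand + MEB = 246.66 - 1.54q.
Set SMB = MC: 246.66 - 1.54q = 49.90 + 2.65q → q* = 46.9594.
The Pigouvian subsidy equals MEB at q*: 3.25 + 1.12×46.9594 = 55.8445.

subsidy = 55.84 per unit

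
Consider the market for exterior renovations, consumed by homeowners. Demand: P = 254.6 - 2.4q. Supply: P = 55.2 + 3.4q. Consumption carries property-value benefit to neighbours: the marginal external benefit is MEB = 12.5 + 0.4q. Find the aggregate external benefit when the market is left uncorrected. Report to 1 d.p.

666.1

Market equilibrium (private): 55.2 + 3.4q = 254.6 - 2.4q → q_m = 34.3793.
Total external benefit = ∫₀^{q_m} (12.5 + 0.4q) dq = 12.5×34.3793 + ½×0.4×34.3793² = 666.1285.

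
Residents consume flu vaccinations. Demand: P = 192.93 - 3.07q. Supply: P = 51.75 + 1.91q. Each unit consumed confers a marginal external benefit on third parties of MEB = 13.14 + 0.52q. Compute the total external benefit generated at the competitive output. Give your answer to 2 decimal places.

581.47

Market equilibrium (private): 51.75 + 1.91q = 192.93 - 3.07q → q_m = 28.3494.
Total external benefit = ∫₀^{q_m} (13.14 + 0.52q) dq = 13.14×28.3494 + ½×0.52×28.3494² = 581.4701.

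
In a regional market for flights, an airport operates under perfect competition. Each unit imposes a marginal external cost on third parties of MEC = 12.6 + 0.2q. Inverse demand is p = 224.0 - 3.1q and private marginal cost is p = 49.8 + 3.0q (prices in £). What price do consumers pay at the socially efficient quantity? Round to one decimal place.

P = £144.5

Social marginal cost = private MC + MEC = 62.4 + 3.2q.
Set SMC = demand: 62.4 + 3.2q = 224.0 - 3.1q → q* = 25.6508.
Consumer price on the demand curve at q*: 224.0 − 3.1×25.6508 = 144.4825.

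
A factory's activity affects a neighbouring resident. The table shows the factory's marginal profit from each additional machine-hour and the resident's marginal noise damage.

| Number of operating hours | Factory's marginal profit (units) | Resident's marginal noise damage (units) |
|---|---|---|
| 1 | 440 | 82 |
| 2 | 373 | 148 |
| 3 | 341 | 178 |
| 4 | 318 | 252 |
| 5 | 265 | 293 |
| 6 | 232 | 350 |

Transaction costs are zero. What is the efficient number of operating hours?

4

Bargaining reaches the level where marginal profit last exceeds marginal noise damage.
That holds through level 4 (318 ≥ 252) but not at 5 (265 < 293).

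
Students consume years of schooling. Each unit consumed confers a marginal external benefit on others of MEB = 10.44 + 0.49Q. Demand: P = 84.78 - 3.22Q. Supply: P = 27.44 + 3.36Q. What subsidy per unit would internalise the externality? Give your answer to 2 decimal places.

Social marginal benefit = demand + MEB = 95.22 - 2.73Q.
Set SMB = MC: 95.22 - 2.73Q = 27.44 + 3.36Q → Q* = 11.1297.
The Pigouvian subsidy equals MEB at Q*: 10.44 + 0.49×11.1297 = 15.8936.

subsidy = 15.89 per unit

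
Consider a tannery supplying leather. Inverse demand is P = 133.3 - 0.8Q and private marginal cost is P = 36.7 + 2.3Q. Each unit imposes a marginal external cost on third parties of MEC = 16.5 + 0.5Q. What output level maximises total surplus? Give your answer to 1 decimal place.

Q* = 22.3

Social marginal cost = private MC + MEC = 53.2 + 2.8Q.
Set SMC = demand: 53.2 + 2.8Q = 133.3 - 0.8Q → Q* = 22.2500.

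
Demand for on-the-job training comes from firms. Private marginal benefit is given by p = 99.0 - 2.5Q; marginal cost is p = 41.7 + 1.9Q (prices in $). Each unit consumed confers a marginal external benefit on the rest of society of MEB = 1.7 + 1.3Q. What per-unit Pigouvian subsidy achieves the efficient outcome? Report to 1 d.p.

Social marginal benefit = demand + MEB = 100.7 - 1.2Q.
Set SMB = MC: 100.7 - 1.2Q = 41.7 + 1.9Q → Q* = 19.0323.
The Pigouvian subsidy equals MEB at Q*: 1.7 + 1.3×19.0323 = 26.4420.

subsidy = $26.4 per unit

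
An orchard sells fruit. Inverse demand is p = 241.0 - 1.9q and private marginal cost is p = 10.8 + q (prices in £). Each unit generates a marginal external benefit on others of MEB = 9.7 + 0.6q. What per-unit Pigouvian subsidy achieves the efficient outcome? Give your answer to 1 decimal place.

subsidy = £72.3 per unit

Social marginal cost = private MC − MEB = 1.1 + 0.4q.
Set SMC = demand: 1.1 + 0.4q = 241.0 - 1.9q → q* = 104.3043.
The Pigouvian subsidy equals MEB at q*: 9.7 + 0.6×104.3043 = 72.2826.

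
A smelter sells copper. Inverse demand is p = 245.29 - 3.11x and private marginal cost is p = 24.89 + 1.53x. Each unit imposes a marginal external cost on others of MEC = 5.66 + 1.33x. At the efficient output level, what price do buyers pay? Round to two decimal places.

P = 133.42

Social marginal cost = private MC + MEC = 30.55 + 2.86x.
Set SMC = demand: 30.55 + 2.86x = 245.29 - 3.11x → x* = 35.9698.
Consumer price on the demand curve at x*: 245.29 − 3.11×35.9698 = 133.4239.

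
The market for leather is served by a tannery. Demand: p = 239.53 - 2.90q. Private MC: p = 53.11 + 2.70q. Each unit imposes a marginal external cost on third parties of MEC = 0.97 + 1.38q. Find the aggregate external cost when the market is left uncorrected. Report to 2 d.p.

796.93

Market equilibrium (private): 53.11 + 2.70q = 239.53 - 2.90q → q_m = 33.2893.
Total external cost = ∫₀^{q_m} (0.97 + 1.38q) dq = 0.97×33.2893 + ½×1.38×33.2893² = 796.9331.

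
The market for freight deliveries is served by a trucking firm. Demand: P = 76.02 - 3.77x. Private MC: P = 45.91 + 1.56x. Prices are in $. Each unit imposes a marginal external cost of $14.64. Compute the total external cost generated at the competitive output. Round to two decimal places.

Market equilibrium (private): 45.91 + 1.56x = 76.02 - 3.77x → x_m = 5.6492.
Total external cost = MEC × x_m = 14.64 × 5.6492 = 82.7043.

$82.70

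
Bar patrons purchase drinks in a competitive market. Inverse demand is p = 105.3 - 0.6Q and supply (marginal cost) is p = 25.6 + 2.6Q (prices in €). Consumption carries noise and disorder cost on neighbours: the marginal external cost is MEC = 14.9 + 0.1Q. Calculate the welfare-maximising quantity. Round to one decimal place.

Social marginal benefit = demand − MEC = 90.4 - 0.7Q.
Set SMB = MC: 90.4 - 0.7Q = 25.6 + 2.6Q → Q* = 19.6364.

Q* = 19.6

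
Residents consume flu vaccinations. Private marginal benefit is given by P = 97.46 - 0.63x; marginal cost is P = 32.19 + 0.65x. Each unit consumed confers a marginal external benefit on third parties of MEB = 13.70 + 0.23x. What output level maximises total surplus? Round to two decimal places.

x* = 75.21

Social marginal benefit = demand + MEB = 111.16 - 0.40x.
Set SMB = MC: 111.16 - 0.40x = 32.19 + 0.65x → x* = 75.2095.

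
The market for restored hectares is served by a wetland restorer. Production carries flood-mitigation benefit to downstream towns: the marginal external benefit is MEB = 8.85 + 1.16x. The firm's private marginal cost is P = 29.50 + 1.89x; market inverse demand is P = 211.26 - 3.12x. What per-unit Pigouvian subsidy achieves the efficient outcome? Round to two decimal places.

subsidy = 66.28 per unit

Social marginal cost = private MC − MEB = 20.65 + 0.73x.
Set SMC = demand: 20.65 + 0.73x = 211.26 - 3.12x → x* = 49.5091.
The Pigouvian subsidy equals MEB at x*: 8.85 + 1.16×49.5091 = 66.2806.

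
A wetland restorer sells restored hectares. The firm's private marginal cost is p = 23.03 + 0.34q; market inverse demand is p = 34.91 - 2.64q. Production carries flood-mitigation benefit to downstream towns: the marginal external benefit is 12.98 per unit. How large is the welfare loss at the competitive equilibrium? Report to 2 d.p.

DWL = 28.27

Market equilibrium (private): 23.03 + 0.34q = 34.91 - 2.64q → q_m = 3.9866.
Social marginal cost = private MC − MEB = 10.05 + 0.34q.
Set SMC = demand: 10.05 + 0.34q = 34.91 - 2.64q → q* = 8.3423.
The welfare-loss triangle has base |q_m − q*| and height MEB(q_m) (the vertical gap between SMC and demand is zero at q* and MEB at q_m).
DWL = ½ × 4.3557 × 12.9800 = 28.2685.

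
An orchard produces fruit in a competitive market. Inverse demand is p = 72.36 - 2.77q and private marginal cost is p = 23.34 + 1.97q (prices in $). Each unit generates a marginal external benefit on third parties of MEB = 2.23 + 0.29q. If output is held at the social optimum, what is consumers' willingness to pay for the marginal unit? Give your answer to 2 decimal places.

P = $40.46

Social marginal cost = private MC − MEB = 21.11 + 1.68q.
Set SMC = demand: 21.11 + 1.68q = 72.36 - 2.77q → q* = 11.5169.
Consumer price on the demand curve at q*: 72.36 − 2.77×11.5169 = 40.4582.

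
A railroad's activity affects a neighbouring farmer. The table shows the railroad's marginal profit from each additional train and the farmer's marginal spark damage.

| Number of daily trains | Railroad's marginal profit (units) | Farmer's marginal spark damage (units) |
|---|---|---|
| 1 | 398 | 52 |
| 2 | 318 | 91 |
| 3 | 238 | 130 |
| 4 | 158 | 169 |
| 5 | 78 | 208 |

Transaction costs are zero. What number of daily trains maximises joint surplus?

Bargaining reaches the level where marginal profit last exceeds marginal spark damage.
That holds through level 3 (238 ≥ 130) but not at 4 (158 < 169).

3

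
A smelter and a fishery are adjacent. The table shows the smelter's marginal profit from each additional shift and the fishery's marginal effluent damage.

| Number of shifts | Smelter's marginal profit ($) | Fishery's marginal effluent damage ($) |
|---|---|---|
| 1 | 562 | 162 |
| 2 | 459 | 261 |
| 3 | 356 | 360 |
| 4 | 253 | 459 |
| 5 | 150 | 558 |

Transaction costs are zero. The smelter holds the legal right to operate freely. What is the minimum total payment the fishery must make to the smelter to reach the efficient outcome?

$759

Left alone the smelter would choose level 5 (marginal profit stays positive).
Efficient level: k* = 2 (marginal profit ≥ marginal effluent damage through 2).
The fishery must at least cover the smelter's forgone profit from cutting 5→2: 356 + 253 + 150 = 759.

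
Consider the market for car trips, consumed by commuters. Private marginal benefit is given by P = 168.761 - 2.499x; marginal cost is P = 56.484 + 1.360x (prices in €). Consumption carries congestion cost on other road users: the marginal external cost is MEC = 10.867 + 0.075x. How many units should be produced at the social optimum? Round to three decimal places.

x* = 25.778

Social marginal benefit = demand − MEC = 157.894 - 2.574x.
Set SMB = MC: 157.894 - 2.574x = 56.484 + 1.360x → x* = 25.7778.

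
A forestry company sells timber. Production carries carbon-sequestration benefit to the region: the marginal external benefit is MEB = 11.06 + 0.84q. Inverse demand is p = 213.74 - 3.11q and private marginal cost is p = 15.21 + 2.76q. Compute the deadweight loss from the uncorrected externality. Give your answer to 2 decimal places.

Market equilibrium (private): 15.21 + 2.76q = 213.74 - 3.11q → q_m = 33.8211.
Social marginal cost = private MC − MEB = 4.15 + 1.92q.
Set SMC = demand: 4.15 + 1.92q = 213.74 - 3.11q → q* = 41.6680.
The loss is the area between SMC and demand from q* to q_m; with linear curves that's a triangle of height MEB(q_m).
DWL = ½ × 7.8469 × 39.4697 = 154.8574.

DWL = 154.86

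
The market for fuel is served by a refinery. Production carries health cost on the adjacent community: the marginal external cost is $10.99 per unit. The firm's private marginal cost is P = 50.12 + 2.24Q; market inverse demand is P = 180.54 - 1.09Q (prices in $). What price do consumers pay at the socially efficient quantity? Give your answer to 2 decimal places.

P = $141.45

Social marginal cost = private MC + MEC = 61.11 + 2.24Q.
Set SMC = demand: 61.11 + 2.24Q = 180.54 - 1.09Q → Q* = 35.8649.
Consumer price on the demand curve at Q*: 180.54 − 1.09×35.8649 = 141.4473.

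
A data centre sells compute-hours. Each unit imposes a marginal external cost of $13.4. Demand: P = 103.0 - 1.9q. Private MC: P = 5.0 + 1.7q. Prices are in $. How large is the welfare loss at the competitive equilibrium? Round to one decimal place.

Market equilibrium (private): 5.0 + 1.7q = 103.0 - 1.9q → q_m = 27.2222.
Social marginal cost = private MC + MEC = 18.4 + 1.7q.
Set SMC = demand: 18.4 + 1.7q = 103.0 - 1.9q → q* = 23.5000.
The loss is the area between SMC and demand from q* to q_m; with linear curves that's a triangle of height MEC(q_m).
DWL = ½ × 3.7222 × 13.4000 = 24.9387.

DWL = $24.9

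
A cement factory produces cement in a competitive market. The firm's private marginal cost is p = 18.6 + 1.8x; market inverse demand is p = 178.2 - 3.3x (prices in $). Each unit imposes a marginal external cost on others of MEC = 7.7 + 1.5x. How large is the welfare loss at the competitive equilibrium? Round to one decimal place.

Market equilibrium (private): 18.6 + 1.8x = 178.2 - 3.3x → x_m = 31.2941.
Social marginal cost = private MC + MEC = 26.3 + 3.3x.
Set SMC = demand: 26.3 + 3.3x = 178.2 - 3.3x → x* = 23.0152.
Height of the DWL triangle at x_m is SMC(x_m) − demand(x_m) = MEC(x_m) = 54.6412.
DWL = ½ × 8.2789 × 54.6412 = 226.1845.

DWL = $226.2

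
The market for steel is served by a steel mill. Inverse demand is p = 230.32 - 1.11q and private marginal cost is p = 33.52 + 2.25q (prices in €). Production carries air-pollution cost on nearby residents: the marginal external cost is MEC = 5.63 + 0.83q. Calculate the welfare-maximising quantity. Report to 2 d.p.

q* = 45.63

Social marginal cost = private MC + MEC = 39.15 + 3.08q.
Set SMC = demand: 39.15 + 3.08q = 230.32 - 1.11q → q* = 45.6253.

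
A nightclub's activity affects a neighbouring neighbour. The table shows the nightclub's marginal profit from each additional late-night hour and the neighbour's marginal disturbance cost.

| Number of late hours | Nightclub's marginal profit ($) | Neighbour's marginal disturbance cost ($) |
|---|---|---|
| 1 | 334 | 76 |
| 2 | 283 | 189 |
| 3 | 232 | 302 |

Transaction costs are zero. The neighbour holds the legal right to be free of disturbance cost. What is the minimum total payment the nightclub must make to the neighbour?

Efficient level: marginal profit ≥ marginal disturbance cost through level 2, so k* = 2.
With the neighbour holding the right, the nightclub must at least compensate total damage at k*: 76 + 189 = 265.

$265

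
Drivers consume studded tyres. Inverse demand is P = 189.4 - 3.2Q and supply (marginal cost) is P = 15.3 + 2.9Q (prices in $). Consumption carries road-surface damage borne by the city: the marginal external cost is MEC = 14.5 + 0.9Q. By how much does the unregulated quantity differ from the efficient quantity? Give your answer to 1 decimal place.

Market equilibrium (private): 15.3 + 2.9Q = 189.4 - 3.2Q → Q_m = 28.5410.
Social marginal benefit = demand − MEC = 174.9 - 4.1Q.
Set SMB = MC: 174.9 - 4.1Q = 15.3 + 2.9Q → Q* = 22.8000.
Gap = |28.5410 − 22.8000| = 5.7410.

5.7 units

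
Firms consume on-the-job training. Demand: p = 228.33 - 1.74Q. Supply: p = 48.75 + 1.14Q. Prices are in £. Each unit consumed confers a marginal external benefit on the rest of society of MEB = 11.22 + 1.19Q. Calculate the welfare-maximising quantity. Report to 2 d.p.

Q* = 112.90

Social marginal benefit = demand + MEB = 239.55 - 0.55Q.
Set SMB = MC: 239.55 - 0.55Q = 48.75 + 1.14Q → Q* = 112.8994.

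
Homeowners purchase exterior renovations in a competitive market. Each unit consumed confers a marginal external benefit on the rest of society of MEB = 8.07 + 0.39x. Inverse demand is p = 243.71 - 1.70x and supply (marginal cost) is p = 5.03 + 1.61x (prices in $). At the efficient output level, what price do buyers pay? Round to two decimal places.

P = $100.05

Social marginal benefit = demand + MEB = 251.78 - 1.31x.
Set SMB = MC: 251.78 - 1.31x = 5.03 + 1.61x → x* = 84.5034.
Consumer price on the demand curve at x*: 243.71 − 1.70×84.5034 = 100.0542.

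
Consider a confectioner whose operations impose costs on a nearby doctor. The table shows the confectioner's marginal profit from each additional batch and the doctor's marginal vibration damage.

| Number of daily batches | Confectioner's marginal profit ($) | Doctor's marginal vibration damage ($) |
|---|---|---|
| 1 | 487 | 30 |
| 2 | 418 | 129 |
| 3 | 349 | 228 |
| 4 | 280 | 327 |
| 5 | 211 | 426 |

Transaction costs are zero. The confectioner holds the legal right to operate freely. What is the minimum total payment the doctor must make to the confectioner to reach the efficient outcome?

$491

Left alone the confectioner would choose level 5 (marginal profit stays positive).
Efficient level: k* = 3 (marginal profit ≥ marginal vibration damage through 3).
The doctor must at least cover the confectioner's forgone profit from cutting 5→3: 280 + 211 = 491.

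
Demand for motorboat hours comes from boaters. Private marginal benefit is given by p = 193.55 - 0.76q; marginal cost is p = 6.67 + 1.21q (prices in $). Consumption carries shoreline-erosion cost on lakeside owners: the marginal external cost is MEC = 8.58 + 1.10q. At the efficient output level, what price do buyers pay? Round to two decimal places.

P = $149.41

Social marginal benefit = demand − MEC = 184.97 - 1.86q.
Set SMB = MC: 184.97 - 1.86q = 6.67 + 1.21q → q* = 58.0782.
Consumer price on the demand curve at q*: 193.55 − 0.76×58.0782 = 149.4106.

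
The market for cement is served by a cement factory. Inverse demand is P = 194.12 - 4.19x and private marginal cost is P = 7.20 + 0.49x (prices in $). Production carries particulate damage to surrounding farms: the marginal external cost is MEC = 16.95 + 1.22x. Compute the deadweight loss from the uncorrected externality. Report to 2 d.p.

Market equilibrium (private): 7.20 + 0.49x = 194.12 - 4.19x → x_m = 39.9402.
Social marginal cost = private MC + MEC = 24.15 + 1.71x.
Set SMC = demand: 24.15 + 1.71x = 194.12 - 4.19x → x* = 28.8085.
The welfare-loss triangle has base |x_m − x*| and height MEC(x_m) (the vertical gap between SMC and demand is zero at x* and MEC at x_m).
DWL = ½ × 11.1317 × 65.6770 = 365.5483.

DWL = $365.55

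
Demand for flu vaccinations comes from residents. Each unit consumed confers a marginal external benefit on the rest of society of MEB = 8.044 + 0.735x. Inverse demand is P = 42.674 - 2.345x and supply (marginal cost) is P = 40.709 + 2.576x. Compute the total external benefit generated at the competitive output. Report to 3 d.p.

Market equilibrium (private): 40.709 + 2.576x = 42.674 - 2.345x → x_m = 0.3993.
Total external benefit = ∫₀^{x_m} (8.044 + 0.735x) dx = 8.044×0.3993 + ½×0.735×0.3993² = 3.2706.

3.271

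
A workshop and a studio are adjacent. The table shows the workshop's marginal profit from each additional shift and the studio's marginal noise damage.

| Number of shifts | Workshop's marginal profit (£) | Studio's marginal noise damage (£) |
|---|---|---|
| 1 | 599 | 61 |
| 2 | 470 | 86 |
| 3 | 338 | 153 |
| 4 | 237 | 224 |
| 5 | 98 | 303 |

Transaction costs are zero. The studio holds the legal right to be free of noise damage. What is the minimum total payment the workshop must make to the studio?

Efficient level: marginal profit ≥ marginal noise damage through level 4, so k* = 4.
With the studio holding the right, the workshop must at least compensate total damage at k*: 61 + 86 + 153 + 224 = 524.

£524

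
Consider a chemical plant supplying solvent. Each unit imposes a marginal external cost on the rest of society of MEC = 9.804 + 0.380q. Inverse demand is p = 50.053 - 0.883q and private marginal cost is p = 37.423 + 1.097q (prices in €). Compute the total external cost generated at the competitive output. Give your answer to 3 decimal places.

Market equilibrium (private): 37.423 + 1.097q = 50.053 - 0.883q → q_m = 6.3788.
Total external cost = ∫₀^{q_m} (9.804 + 0.380q) dq = 9.804×6.3788 + ½×0.380×6.3788² = 70.2687.

€70.269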